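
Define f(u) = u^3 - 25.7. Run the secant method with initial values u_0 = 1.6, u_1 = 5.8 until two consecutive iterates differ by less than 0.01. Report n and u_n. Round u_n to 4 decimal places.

n = 7, u_n = 2.9511

f(1.6) = -21.604000, f(5.8) = 169.412000
u_2 = 5.800000 − 169.412000·(4.200000)/(191.016000) = 2.075022;  |Δ| = 3.724978
f(2.075022) = -16.765544
u_3 = 2.075022 − (-16.765544)·(-3.724978)/(-186.177544) = 2.410461;  |Δ| = 0.335439
f(2.410461) = -11.694438
u_4 = 2.410461 − (-11.694438)·(0.335439)/(5.071106) = 3.184016;  |Δ| = 0.773554
f(3.184016) = 6.579407
u_5 = 3.184016 − 6.579407·(0.773554)/(18.273845) = 2.905501;  |Δ| = 0.278514
f(2.905501) = -1.171940
u_6 = 2.905501 − (-1.171940)·(-0.278514)/(-7.751348) = 2.947610;  |Δ| = 0.042109
f(2.947610) = -0.089963
u_7 = 2.947610 − (-0.089963)·(0.042109)/(1.081978) = 2.951112;  |Δ| = 0.003501
|u_7 − u_6| = 0.003501 < 0.01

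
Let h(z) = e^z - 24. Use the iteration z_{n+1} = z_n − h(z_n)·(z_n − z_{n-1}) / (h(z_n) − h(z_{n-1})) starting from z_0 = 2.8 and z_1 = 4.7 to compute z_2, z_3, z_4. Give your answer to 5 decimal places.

h(2.8) = -7.5553532, h(4.7) = 85.9471725
z_2 = 4.7000000 − 85.9471725·(4.7000000 − 2.8000000) / (85.9471725 − (-7.5553532)) = 4.7000000 − (163.2996277)/(93.5025257) = 2.9535271
h(2.9535271) = -4.8265388
z_3 = 2.9535271 − (-4.8265388)·(2.9535271 − 4.7000000) / (-4.8265388 − 85.9471725) = 2.9535271 − (8.4294192)/(-90.7737112) = 3.0463890
h(3.0463890) = -2.9607657
z_4 = 3.0463890 − (-2.9607657)·(3.0463890 − 2.9535271) / (-2.9607657 − (-4.8265388)) = 3.0463890 − (-0.2749423)/(1.8657731) = 3.1937501

2.95353, 3.04639, 3.19375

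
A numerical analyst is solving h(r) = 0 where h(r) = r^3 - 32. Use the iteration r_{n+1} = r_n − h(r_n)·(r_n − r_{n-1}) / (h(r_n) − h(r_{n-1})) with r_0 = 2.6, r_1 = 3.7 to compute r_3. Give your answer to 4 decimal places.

3.1604

h(2.6) = -14.424000, h(3.7) = 18.653000
r_2 = 3.700000 − 18.653000·(3.700000 − 2.600000) / (18.653000 − (-14.424000)) = 3.700000 − (20.518300)/(33.077000) = 3.079681
h(3.079681) = -2.790973
r_3 = 3.079681 − (-2.790973)·(3.079681 − 3.700000) / (-2.790973 − 18.653000) = 3.079681 − (1.731294)/(-21.443973) = 3.160416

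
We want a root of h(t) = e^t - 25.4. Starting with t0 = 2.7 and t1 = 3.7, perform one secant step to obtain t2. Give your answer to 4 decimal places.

h(2.7) = -10.520268, h(3.7) = 15.047304
t2 = 3.700000 − 15.047304·(3.700000 − 2.700000) / (15.047304 − (-10.520268)) = 3.700000 − (15.047304)/(25.567573) = 3.111469

3.1115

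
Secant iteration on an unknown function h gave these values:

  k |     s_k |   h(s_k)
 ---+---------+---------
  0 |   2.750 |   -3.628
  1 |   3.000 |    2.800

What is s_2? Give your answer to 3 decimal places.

s_2 = 3.000 − 2.800·(3.000 − 2.750) / (2.800 − (-3.628))
   = 3.000 − (0.70000)/(6.42800) = 2.89110

2.891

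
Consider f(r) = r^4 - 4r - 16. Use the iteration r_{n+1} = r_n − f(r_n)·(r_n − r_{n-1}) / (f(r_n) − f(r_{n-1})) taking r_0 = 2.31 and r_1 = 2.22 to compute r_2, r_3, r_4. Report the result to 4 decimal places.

2.2339, 2.2347, 2.2347

f(2.31) = 3.233963, f(2.22) = -0.590873
r_2 = 2.220000 − (-0.590873)·(2.220000 − 2.310000) / (-0.590873 − 3.233963) = 2.220000 − (0.053179)/(-3.824837) = 2.233903
f(2.233903) = -0.032272
r_3 = 2.233903 − (-0.032272)·(2.233903 − 2.220000) / (-0.032272 − (-0.590873)) = 2.233903 − (-0.000449)/(0.558601) = 2.234707
f(2.234707) = 0.000352
r_4 = 2.234707 − 0.000352·(2.234707 − 2.233903) / (0.000352 − (-0.032272)) = 2.234707 − (0.000000)/(0.032624) = 2.234698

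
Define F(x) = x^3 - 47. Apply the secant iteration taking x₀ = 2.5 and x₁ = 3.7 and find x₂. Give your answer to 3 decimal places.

3.575

F(2.5) = -31.37500, F(3.7) = 3.65300
x₂ = 3.70000 − 3.65300·(3.70000 − 2.50000) / (3.65300 − (-31.37500)) = 3.70000 − (4.38360)/(35.02800) = 3.57485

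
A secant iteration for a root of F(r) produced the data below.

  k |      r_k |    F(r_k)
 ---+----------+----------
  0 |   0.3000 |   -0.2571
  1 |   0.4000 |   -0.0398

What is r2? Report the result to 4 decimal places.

0.4183

r2 = 0.4000 − (-0.0398)·(0.4000 − 0.3000) / (-0.0398 − (-0.2571))
   = 0.4000 − (-0.003980)/(0.217300) = 0.418316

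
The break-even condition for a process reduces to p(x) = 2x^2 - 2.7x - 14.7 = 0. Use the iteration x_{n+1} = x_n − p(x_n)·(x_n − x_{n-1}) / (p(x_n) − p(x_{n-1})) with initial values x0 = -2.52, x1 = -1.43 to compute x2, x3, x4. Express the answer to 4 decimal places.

-2.0667, -2.1263, -2.1188

p(-2.52) = 4.804800, p(-1.43) = -6.749200
x2 = -1.430000 − (-6.749200)·(-1.430000 − (-2.520000)) / (-6.749200 − 4.804800) = -1.430000 − (-7.356628)/(-11.554000) = -2.066717
p(-2.066717) = -0.577226
x3 = -2.066717 − (-0.577226)·(-2.066717 − (-1.430000)) / (-0.577226 − (-6.749200)) = -2.066717 − (0.367530)/(6.171974) = -2.126265
p(-2.126265) = 0.082923
x4 = -2.126265 − 0.082923·(-2.126265 − (-2.066717)) / (0.082923 − (-0.577226)) = -2.126265 − (-0.004938)/(0.660149) = -2.118785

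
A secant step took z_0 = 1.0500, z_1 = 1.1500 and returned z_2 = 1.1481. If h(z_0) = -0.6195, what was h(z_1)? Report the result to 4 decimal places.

The secant line through (1.0500, -0.6195) and (1.1500, h(z_1)) crosses zero at z_2 = 1.1481.
So (1.0500, -0.6195), (1.1500, h(z_1)), (1.1481, 0) are collinear:
h(z_1) = -0.6195 · (1.1500 − 1.1481) / (1.0500 − 1.1481) = -0.6195 · (0.001900)/(-0.098100) = 0.011998

0.0120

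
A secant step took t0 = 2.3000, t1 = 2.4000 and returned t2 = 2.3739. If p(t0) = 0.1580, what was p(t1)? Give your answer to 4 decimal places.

-0.0558

The secant line through (2.3000, 0.1580) and (2.4000, p(t1)) crosses zero at t2 = 2.3739.
So (2.3000, 0.1580), (2.4000, p(t1)), (2.3739, 0) are collinear:
p(t1) = 0.1580 · (2.4000 − 2.3739) / (2.3000 − 2.3739) = 0.1580 · (0.026100)/(-0.073900) = -0.055802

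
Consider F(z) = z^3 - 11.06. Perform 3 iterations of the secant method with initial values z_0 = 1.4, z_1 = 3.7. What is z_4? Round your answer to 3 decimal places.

2.277

F(1.4) = -8.31600, F(3.7) = 39.59300
z_2 = 3.70000 − 39.59300·(3.70000 − 1.40000) / (39.59300 − (-8.31600)) = 3.70000 − (91.06390)/(47.90900) = 1.79923
F(1.79923) = -5.23546
z_3 = 1.79923 − (-5.23546)·(1.79923 − 3.70000) / (-5.23546 − 39.59300) = 1.79923 − (9.95140)/(-44.82846) = 2.02122
F(2.02122) = -2.80264
z_4 = 2.02122 − (-2.80264)·(2.02122 − 1.79923) / (-2.80264 − (-5.23546)) = 2.02122 − (-0.62215)/(2.43282) = 2.27695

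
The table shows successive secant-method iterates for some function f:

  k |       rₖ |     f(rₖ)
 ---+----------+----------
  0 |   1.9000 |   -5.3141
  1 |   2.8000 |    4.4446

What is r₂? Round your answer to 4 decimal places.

r₂ = 2.8000 − 4.4446·(2.8000 − 1.9000) / (4.4446 − (-5.3141))
   = 2.8000 − (4.000140)/(9.758700) = 2.390095

2.3901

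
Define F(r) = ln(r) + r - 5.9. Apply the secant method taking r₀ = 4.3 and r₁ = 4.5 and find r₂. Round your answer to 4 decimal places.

F(4.3) = -0.141385, F(4.5) = 0.104077
r₂ = 4.500000 − 0.104077·(4.500000 − 4.300000) / (0.104077 − (-0.141385)) = 4.500000 − (0.020815)/(0.245462) = 4.415199

4.4152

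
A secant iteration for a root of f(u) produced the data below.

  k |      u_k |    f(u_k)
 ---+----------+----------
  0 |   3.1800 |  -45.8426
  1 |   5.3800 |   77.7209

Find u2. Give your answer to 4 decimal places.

3.9962

u2 = 5.3800 − 77.7209·(5.3800 − 3.1800) / (77.7209 − (-45.8426))
   = 5.3800 − (170.985980)/(123.563500) = 3.996210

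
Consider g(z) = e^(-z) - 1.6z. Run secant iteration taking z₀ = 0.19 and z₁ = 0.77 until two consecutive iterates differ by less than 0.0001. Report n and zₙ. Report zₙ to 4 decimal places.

g(0.19) = 0.522959, g(0.77) = -0.768987
z₂ = 0.770000 − (-0.768987)·(0.580000)/(-1.291946) = 0.424775;  |Δ| = 0.345225
g(0.424775) = -0.025723
z₃ = 0.424775 − (-0.025723)·(-0.345225)/(0.743264) = 0.412827;  |Δ| = 0.011947
g(0.412827) = 0.001253
z₄ = 0.412827 − 0.001253·(-0.011947)/(0.026975) = 0.413382;  |Δ| = 0.000555
g(0.413382) = -0.000002
z₅ = 0.413382 − (-0.000002)·(0.000555)/(-0.001255) = 0.413381;  |Δ| = 0.000001
|z₅ − z₄| = 0.000001 < 0.0001

n = 5, zₙ = 0.4134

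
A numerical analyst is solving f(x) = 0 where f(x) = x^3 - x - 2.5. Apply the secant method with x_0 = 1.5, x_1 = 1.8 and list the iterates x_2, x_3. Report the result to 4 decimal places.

1.5869, 1.5988

f(1.5) = -0.625000, f(1.8) = 1.532000
x_2 = 1.800000 − 1.532000·(1.800000 − 1.500000) / (1.532000 − (-0.625000)) = 1.800000 − (0.459600)/(2.157000) = 1.586926
f(1.586926) = -0.090514
x_3 = 1.586926 − (-0.090514)·(1.586926 − 1.800000) / (-0.090514 − 1.532000) = 1.586926 − (0.019286)/(-1.622514) = 1.598813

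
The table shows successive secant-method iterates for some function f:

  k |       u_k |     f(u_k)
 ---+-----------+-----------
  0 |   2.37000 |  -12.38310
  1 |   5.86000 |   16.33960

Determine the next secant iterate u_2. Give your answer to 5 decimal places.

u_2 = 5.86000 − 16.33960·(5.86000 − 2.37000) / (16.33960 − (-12.38310))
   = 5.86000 − (57.0252040)/(28.7227000) = 3.8746294

3.87463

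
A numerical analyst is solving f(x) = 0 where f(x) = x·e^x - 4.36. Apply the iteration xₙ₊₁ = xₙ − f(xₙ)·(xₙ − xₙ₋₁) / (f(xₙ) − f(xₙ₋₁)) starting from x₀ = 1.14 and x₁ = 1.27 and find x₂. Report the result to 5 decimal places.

f(1.14) = -0.7954841, f(1.27) = 0.1622828
x₂ = 1.2700000 − 0.1622828·(1.2700000 − 1.1400000) / (0.1622828 − (-0.7954841)) = 1.2700000 − (0.0210968)/(0.9577668) = 1.2479730

1.24797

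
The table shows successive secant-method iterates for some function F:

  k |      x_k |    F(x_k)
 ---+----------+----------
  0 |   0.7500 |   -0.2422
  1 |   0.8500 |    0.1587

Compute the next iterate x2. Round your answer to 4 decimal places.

x2 = 0.8500 − 0.1587·(0.8500 − 0.7500) / (0.1587 − (-0.2422))
   = 0.8500 − (0.015870)/(0.400900) = 0.810414

0.8104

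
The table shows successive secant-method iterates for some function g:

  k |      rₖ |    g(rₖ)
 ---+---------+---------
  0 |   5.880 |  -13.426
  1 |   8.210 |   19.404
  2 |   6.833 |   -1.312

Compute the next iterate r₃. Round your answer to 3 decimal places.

r₃ = 6.833 − (-1.312)·(6.833 − 8.210) / (-1.312 − 19.404)
   = 6.833 − (1.80662)/(-20.71600) = 6.92021

6.920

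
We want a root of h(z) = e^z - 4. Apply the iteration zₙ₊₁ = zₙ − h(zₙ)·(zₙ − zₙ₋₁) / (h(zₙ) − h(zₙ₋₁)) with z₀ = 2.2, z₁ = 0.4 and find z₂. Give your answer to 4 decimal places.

h(2.2) = 5.025013, h(0.4) = -2.508175
z₂ = 0.400000 − (-2.508175)·(0.400000 − 2.200000) / (-2.508175 − 5.025013) = 0.400000 − (4.514716)/(-7.533189) = 0.999310

0.9993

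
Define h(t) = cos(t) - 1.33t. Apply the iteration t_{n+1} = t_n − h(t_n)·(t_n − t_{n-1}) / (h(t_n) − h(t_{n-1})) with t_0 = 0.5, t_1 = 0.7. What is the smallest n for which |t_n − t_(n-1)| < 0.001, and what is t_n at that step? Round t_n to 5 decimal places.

n = 4, t_n = 0.61438

h(0.5) = 0.2125826, h(0.7) = -0.1661578
t_2 = 0.7000000 − (-0.1661578)·(0.2000000)/(-0.3787404) = 0.6122577;  |Δ| = 0.0877423
h(0.6122577) = 0.0040499
t_3 = 0.6122577 − 0.0040499·(-0.0877423)/(0.1702077) = 0.6143454;  |Δ| = 0.0020877
h(0.6143454) = 0.0000716
t_4 = 0.6143454 − 0.0000716·(0.0020877)/(-0.0039783) = 0.6143830;  |Δ| = 0.0000376
|t_4 − t_3| = 0.0000376 < 0.001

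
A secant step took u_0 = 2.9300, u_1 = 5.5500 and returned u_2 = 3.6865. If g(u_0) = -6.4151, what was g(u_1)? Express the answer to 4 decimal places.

The secant line through (2.9300, -6.4151) and (5.5500, g(u_1)) crosses zero at u_2 = 3.6865.
So (2.9300, -6.4151), (5.5500, g(u_1)), (3.6865, 0) are collinear:
g(u_1) = -6.4151 · (5.5500 − 3.6865) / (2.9300 − 3.6865) = -6.4151 · (1.863500)/(-0.756500) = 15.802431

15.8024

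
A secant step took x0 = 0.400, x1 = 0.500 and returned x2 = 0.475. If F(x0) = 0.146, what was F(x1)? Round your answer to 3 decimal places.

-0.049

The secant line through (0.400, 0.146) and (0.500, F(x1)) crosses zero at x2 = 0.475.
So (0.400, 0.146), (0.500, F(x1)), (0.475, 0) are collinear:
F(x1) = 0.146 · (0.500 − 0.475) / (0.400 − 0.475) = 0.146 · (0.02500)/(-0.07500) = -0.04867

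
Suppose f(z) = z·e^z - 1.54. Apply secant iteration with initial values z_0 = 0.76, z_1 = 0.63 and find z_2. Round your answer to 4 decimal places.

0.7350

f(0.76) = 0.085090, f(0.63) = -0.357105
z_2 = 0.630000 − (-0.357105)·(0.630000 − 0.760000) / (-0.357105 − 0.085090) = 0.630000 − (0.046424)/(-0.442195) = 0.734985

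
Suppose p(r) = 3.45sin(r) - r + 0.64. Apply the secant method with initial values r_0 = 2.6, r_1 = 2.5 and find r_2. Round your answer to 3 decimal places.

2.553

p(2.6) = -0.18152, p(2.5) = 0.20473
r_2 = 2.50000 − 0.20473·(2.50000 − 2.60000) / (0.20473 − (-0.18152)) = 2.50000 − (-0.02047)/(0.38625) = 2.55300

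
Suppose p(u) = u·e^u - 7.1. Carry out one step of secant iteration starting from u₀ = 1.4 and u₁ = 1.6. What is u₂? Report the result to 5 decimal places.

p(1.4) = -1.4227200, p(1.6) = 0.8248519
u₂ = 1.6000000 − 0.8248519·(1.6000000 − 1.4000000) / (0.8248519 − (-1.4227200)) = 1.6000000 − (0.1649704)/(2.2475719) = 1.5266006

1.52660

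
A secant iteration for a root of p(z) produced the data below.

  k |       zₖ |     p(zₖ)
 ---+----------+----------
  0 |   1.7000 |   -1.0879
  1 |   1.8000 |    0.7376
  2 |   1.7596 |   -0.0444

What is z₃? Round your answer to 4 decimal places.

1.7619

z₃ = 1.7596 − (-0.0444)·(1.7596 − 1.8000) / (-0.0444 − 0.7376)
   = 1.7596 − (0.001794)/(-0.782000) = 1.761894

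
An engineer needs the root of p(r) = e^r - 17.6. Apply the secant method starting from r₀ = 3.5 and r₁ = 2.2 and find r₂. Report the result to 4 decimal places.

p(3.5) = 15.515452, p(2.2) = -8.574987
r₂ = 2.200000 − (-8.574987)·(2.200000 − 3.500000) / (-8.574987 − 15.515452) = 2.200000 − (11.147482)/(-24.090438) = 2.662735

2.6627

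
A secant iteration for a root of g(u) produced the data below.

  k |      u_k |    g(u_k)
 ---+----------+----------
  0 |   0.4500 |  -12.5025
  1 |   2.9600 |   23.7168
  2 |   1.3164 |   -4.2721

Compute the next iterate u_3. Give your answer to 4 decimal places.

1.5673

u_3 = 1.3164 − (-4.2721)·(1.3164 − 2.9600) / (-4.2721 − 23.7168)
   = 1.3164 − (7.021624)/(-27.988900) = 1.567272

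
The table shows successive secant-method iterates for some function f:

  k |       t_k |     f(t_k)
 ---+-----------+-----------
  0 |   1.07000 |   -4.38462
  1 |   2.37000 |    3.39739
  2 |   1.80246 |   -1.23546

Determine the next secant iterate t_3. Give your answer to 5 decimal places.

1.95381

t_3 = 1.80246 − (-1.23546)·(1.80246 − 2.37000) / (-1.23546 − 3.39739)
   = 1.80246 − (0.7011730)/(-4.6328500) = 1.9538081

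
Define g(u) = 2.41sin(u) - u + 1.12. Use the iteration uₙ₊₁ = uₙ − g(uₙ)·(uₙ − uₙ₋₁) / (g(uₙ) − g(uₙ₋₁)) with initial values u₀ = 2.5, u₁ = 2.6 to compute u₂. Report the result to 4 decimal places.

g(2.5) = 0.062318, g(2.6) = -0.237642
u₂ = 2.600000 − (-0.237642)·(2.600000 − 2.500000) / (-0.237642 − 0.062318) = 2.600000 − (-0.023764)/(-0.299960) = 2.520775

2.5208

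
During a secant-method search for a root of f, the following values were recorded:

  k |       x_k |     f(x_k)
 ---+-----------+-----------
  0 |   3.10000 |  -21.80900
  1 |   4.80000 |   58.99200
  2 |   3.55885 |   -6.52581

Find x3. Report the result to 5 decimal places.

3.68247

x3 = 3.55885 − (-6.52581)·(3.55885 − 4.80000) / (-6.52581 − 58.99200)
   = 3.55885 − (8.0995091)/(-65.5178100) = 3.6824730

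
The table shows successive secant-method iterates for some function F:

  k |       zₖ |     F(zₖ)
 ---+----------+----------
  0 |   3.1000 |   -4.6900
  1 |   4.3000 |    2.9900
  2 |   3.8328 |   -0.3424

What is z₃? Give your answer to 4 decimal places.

z₃ = 3.8328 − (-0.3424)·(3.8328 − 4.3000) / (-0.3424 − 2.9900)
   = 3.8328 − (0.159969)/(-3.332400) = 3.880804

3.8808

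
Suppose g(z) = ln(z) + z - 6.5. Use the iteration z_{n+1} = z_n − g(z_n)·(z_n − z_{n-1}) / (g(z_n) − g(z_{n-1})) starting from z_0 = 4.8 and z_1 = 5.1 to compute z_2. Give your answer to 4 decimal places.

g(4.8) = -0.131384, g(5.1) = 0.229241
z_2 = 5.100000 − 0.229241·(5.100000 − 4.800000) / (0.229241 − (-0.131384)) = 5.100000 − (0.068772)/(0.360625) = 4.909297

4.9093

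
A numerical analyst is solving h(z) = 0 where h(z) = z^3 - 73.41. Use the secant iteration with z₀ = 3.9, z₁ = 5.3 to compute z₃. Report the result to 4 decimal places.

4.1720

h(3.9) = -14.091000, h(5.3) = 75.467000
z₂ = 5.300000 − 75.467000·(5.300000 − 3.900000) / (75.467000 − (-14.091000)) = 5.300000 − (105.653800)/(89.558000) = 4.120275
h(4.120275) = -3.461461
z₃ = 4.120275 − (-3.461461)·(4.120275 − 5.300000) / (-3.461461 − 75.467000) = 4.120275 − (4.083571)/(-78.928461) = 4.172013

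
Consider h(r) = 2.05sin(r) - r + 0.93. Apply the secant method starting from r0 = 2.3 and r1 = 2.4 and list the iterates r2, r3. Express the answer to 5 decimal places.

2.36504, 2.36570

h(2.3) = 0.1586957, h(2.4) = -0.0853005
r2 = 2.4000000 − (-0.0853005)·(2.4000000 − 2.3000000) / (-0.0853005 − 0.1586957) = 2.4000000 − (-0.0085300)/(-0.2439962) = 2.3650402
h(2.3650402) = 0.0016496
r3 = 2.3650402 − 0.0016496·(2.3650402 − 2.4000000) / (0.0016496 − (-0.0853005)) = 2.3650402 − (-0.0000577)/(0.0869501) = 2.3657035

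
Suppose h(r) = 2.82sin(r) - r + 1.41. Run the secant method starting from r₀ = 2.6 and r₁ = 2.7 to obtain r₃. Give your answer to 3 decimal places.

2.676

h(2.6) = 0.26371, h(2.7) = -0.08479
r₂ = 2.70000 − (-0.08479)·(2.70000 − 2.60000) / (-0.08479 − 0.26371) = 2.70000 − (-0.00848)/(-0.34850) = 2.67567
h(2.67567) = 0.00121
r₃ = 2.67567 − 0.00121·(2.67567 − 2.70000) / (0.00121 − (-0.08479)) = 2.67567 − (-0.00003)/(0.08599) = 2.67601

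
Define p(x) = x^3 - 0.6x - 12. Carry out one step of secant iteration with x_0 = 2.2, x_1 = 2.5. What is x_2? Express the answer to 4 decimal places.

2.3671

p(2.2) = -2.672000, p(2.5) = 2.125000
x_2 = 2.500000 − 2.125000·(2.500000 − 2.200000) / (2.125000 − (-2.672000)) = 2.500000 − (0.637500)/(4.797000) = 2.367104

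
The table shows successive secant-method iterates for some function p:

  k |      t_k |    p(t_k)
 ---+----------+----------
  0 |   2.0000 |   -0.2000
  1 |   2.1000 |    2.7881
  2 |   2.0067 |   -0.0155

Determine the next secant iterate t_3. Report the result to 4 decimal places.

t_3 = 2.0067 − (-0.0155)·(2.0067 − 2.1000) / (-0.0155 − 2.7881)
   = 2.0067 − (0.001446)/(-2.803600) = 2.007216

2.0072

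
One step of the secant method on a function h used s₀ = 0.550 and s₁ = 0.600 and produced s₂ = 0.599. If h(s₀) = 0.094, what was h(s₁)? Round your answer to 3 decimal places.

-0.002

The secant line through (0.550, 0.094) and (0.600, h(s₁)) crosses zero at s₂ = 0.599.
So (0.550, 0.094), (0.600, h(s₁)), (0.599, 0) are collinear:
h(s₁) = 0.094 · (0.600 − 0.599) / (0.550 − 0.599) = 0.094 · (0.00100)/(-0.04900) = -0.00192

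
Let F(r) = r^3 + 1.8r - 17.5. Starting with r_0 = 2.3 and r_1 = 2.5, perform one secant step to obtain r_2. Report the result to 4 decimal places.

F(2.3) = -1.193000, F(2.5) = 2.625000
r_2 = 2.500000 − 2.625000·(2.500000 − 2.300000) / (2.625000 − (-1.193000)) = 2.500000 − (0.525000)/(3.818000) = 2.362493

2.3625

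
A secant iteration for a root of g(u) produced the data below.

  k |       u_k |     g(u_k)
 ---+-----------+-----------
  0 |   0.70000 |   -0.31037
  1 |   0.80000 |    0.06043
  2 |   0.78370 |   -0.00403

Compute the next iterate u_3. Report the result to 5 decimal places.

u_3 = 0.78370 − (-0.00403)·(0.78370 − 0.80000) / (-0.00403 − 0.06043)
   = 0.78370 − (0.0000657)/(-0.0644600) = 0.7847191

0.78472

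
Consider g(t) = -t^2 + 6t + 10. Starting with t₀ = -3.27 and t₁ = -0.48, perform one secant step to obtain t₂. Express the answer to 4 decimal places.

g(-3.27) = -20.312900, g(-0.48) = 6.889600
t₂ = -0.480000 − 6.889600·(-0.480000 − (-3.270000)) / (6.889600 − (-20.312900)) = -0.480000 − (19.221984)/(27.202500) = -1.186626

-1.1866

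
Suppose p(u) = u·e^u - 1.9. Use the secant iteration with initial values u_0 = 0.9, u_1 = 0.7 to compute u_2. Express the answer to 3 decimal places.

p(0.9) = 0.31364, p(0.7) = -0.49037
u_2 = 0.70000 − (-0.49037)·(0.70000 − 0.90000) / (-0.49037 − 0.31364) = 0.70000 − (0.09807)/(-0.80402) = 0.82198

0.822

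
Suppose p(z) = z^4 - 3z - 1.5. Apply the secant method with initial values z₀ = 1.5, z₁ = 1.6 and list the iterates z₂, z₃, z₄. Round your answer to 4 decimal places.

p(1.5) = -0.937500, p(1.6) = 0.253600
z₂ = 1.600000 − 0.253600·(1.600000 − 1.500000) / (0.253600 − (-0.937500)) = 1.600000 − (0.025360)/(1.191100) = 1.578709
p(1.578709) = -0.024461
z₃ = 1.578709 − (-0.024461)·(1.578709 − 1.600000) / (-0.024461 − 0.253600) = 1.578709 − (0.000521)/(-0.278061) = 1.580582
p(1.580582) = -0.000549
z₄ = 1.580582 − (-0.000549)·(1.580582 − 1.578709) / (-0.000549 − (-0.024461)) = 1.580582 − (-0.000001)/(0.023911) = 1.580625

1.5787, 1.5806, 1.5806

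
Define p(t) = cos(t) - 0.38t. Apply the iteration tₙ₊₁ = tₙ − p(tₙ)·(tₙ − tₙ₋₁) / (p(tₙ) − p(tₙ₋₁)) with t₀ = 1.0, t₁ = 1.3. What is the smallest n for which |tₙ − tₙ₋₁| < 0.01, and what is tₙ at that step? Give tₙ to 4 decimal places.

n = 3, tₙ = 1.1278

p(1.0) = 0.160302, p(1.3) = -0.226501
t₂ = 1.300000 − (-0.226501)·(0.300000)/(-0.386803) = 1.124328;  |Δ| = 0.175672
p(1.124328) = 0.004537
t₃ = 1.124328 − 0.004537·(-0.175672)/(0.231039) = 1.127779;  |Δ| = 0.003450
|t₃ − t₂| = 0.003450 < 0.01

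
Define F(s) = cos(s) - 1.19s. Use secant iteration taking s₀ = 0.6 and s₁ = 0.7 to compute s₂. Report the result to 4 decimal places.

0.6620

F(0.6) = 0.111336, F(0.7) = -0.068158
s₂ = 0.700000 − (-0.068158)·(0.700000 − 0.600000) / (-0.068158 − 0.111336) = 0.700000 − (-0.006816)/(-0.179493) = 0.662028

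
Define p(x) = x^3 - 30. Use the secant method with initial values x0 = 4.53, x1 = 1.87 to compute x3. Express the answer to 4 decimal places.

3.4275

p(4.53) = 62.959677, p(1.87) = -23.460797
x2 = 1.870000 − (-23.460797)·(1.870000 − 4.530000) / (-23.460797 − 62.959677) = 1.870000 − (62.405720)/(-86.420474) = 2.592117
p(2.592117) = -12.583377
x3 = 2.592117 − (-12.583377)·(2.592117 − 1.870000) / (-12.583377 − (-23.460797)) = 2.592117 − (-9.086674)/(10.877420) = 3.427488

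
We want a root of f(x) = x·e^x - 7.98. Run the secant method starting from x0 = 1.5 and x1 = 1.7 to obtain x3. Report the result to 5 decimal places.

f(1.5) = -1.2574664, f(1.7) = 1.3257106
x2 = 1.7000000 − 1.3257106·(1.7000000 − 1.5000000) / (1.3257106 − (-1.2574664)) = 1.7000000 − (0.2651421)/(2.5831770) = 1.5973581
f(1.5973581) = -0.0891077
x3 = 1.5973581 − (-0.0891077)·(1.5973581 − 1.7000000) / (-0.0891077 − 1.3257106) = 1.5973581 − (0.0091462)/(-1.4148182) = 1.6038227

1.60382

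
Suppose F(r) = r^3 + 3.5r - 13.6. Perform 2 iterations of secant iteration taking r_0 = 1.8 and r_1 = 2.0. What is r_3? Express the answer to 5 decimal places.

F(1.8) = -1.4680000, F(2.0) = 1.4000000
r_2 = 2.0000000 − 1.4000000·(2.0000000 − 1.8000000) / (1.4000000 − (-1.4680000)) = 2.0000000 − (0.2800000)/(2.8680000) = 1.9023710
F(1.9023710) = -0.0569917
r_3 = 1.9023710 − (-0.0569917)·(1.9023710 − 2.0000000) / (-0.0569917 − 1.4000000) = 1.9023710 − (0.0055640)/(-1.4569917) = 1.9061898

1.90619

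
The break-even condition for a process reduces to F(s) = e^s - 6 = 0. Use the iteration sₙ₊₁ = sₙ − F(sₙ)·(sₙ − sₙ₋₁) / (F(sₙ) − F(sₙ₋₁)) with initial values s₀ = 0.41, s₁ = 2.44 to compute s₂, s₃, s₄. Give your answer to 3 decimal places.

1.325, 1.649, 1.829

F(0.41) = -4.49318, F(2.44) = 5.47304
s₂ = 2.44000 − 5.47304·(2.44000 − 0.41000) / (5.47304 − (-4.49318)) = 2.44000 − (11.11027)/(9.96622) = 1.32521
F(1.32521) = -2.23703
s₃ = 1.32521 − (-2.23703)·(1.32521 − 2.44000) / (-2.23703 − 5.47304) = 1.32521 − (2.49383)/(-7.71008) = 1.64866
F(1.64866) = -0.80000
s₄ = 1.64866 − (-0.80000)·(1.64866 − 1.32521) / (-0.80000 − (-2.23703)) = 1.64866 − (-0.25876)/(1.43703) = 1.82872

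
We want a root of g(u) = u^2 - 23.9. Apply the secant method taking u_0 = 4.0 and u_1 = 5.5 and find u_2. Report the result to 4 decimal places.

4.8316

g(4.0) = -7.900000, g(5.5) = 6.350000
u_2 = 5.500000 − 6.350000·(5.500000 − 4.000000) / (6.350000 − (-7.900000)) = 5.500000 − (9.525000)/(14.250000) = 4.831579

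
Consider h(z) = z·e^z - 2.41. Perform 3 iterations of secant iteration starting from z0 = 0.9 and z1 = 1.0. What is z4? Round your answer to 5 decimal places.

0.94073

h(0.9) = -0.1963572, h(1.0) = 0.3082818
z2 = 1.0000000 − 0.3082818·(1.0000000 − 0.9000000) / (0.3082818 − (-0.1963572)) = 1.0000000 − (0.0308282)/(0.5046390) = 0.9389104
h(0.9389104) = -0.0090242
z3 = 0.9389104 − (-0.0090242)·(0.9389104 − 1.0000000) / (-0.0090242 − 0.3082818) = 0.9389104 − (0.0005513)/(-0.3173060) = 0.9406478
h(0.9406478) = -0.0003986
z4 = 0.9406478 − (-0.0003986)·(0.9406478 − 0.9389104) / (-0.0003986 − (-0.0090242)) = 0.9406478 − (-0.0000007)/(0.0086256) = 0.9407281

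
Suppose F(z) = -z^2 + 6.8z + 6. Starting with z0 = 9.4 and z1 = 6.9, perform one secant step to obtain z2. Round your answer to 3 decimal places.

F(9.4) = -18.44000, F(6.9) = 5.31000
z2 = 6.90000 − 5.31000·(6.90000 − 9.40000) / (5.31000 − (-18.44000)) = 6.90000 − (-13.27500)/(23.75000) = 7.45895

7.459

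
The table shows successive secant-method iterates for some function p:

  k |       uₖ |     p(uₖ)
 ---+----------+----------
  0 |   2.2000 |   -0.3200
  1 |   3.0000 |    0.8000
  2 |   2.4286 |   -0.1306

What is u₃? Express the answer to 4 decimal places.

u₃ = 2.4286 − (-0.1306)·(2.4286 − 3.0000) / (-0.1306 − 0.8000)
   = 2.4286 − (0.074625)/(-0.930600) = 2.508790

2.5088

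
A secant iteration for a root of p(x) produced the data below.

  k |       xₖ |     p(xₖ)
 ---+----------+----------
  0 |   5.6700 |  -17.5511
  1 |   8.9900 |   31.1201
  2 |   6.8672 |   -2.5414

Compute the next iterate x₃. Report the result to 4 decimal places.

7.0275

x₃ = 6.8672 − (-2.5414)·(6.8672 − 8.9900) / (-2.5414 − 31.1201)
   = 6.8672 − (5.394884)/(-33.661500) = 7.027469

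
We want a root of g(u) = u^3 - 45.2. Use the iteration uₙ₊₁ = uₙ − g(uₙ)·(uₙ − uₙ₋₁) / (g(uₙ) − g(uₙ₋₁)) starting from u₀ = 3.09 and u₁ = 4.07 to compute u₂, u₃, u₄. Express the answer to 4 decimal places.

3.4957, 3.5534, 3.5623

g(3.09) = -15.696371, g(4.07) = 22.219143
u₂ = 4.070000 − 22.219143·(4.070000 − 3.090000) / (22.219143 − (-15.696371)) = 4.070000 − (21.774760)/(37.915514) = 3.495703
g(3.495703) = -2.482715
u₃ = 3.495703 − (-2.482715)·(3.495703 − 4.070000) / (-2.482715 − 22.219143) = 3.495703 − (1.425816)/(-24.701858) = 3.553424
g(3.553424) = -0.331542
u₄ = 3.553424 − (-0.331542)·(3.553424 − 3.495703) / (-0.331542 − (-2.482715)) = 3.553424 − (-0.019137)/(2.151173) = 3.562320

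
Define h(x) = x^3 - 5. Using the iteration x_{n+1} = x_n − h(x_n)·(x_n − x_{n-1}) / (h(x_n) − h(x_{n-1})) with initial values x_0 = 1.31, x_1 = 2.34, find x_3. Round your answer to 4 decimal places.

h(1.31) = -2.751909, h(2.34) = 7.812904
x_2 = 2.340000 − 7.812904·(2.340000 − 1.310000) / (7.812904 − (-2.751909)) = 2.340000 − (8.047291)/(10.564813) = 1.578293
h(1.578293) = -1.068458
x_3 = 1.578293 − (-1.068458)·(1.578293 − 2.340000) / (-1.068458 − 7.812904) = 1.578293 − (0.813852)/(-8.881362) = 1.669929

1.6699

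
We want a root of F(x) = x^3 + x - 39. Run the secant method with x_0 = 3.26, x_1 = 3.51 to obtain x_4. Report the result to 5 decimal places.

3.29295

F(3.26) = -1.0940240, F(3.51) = 7.7535510
x_2 = 3.5100000 − 7.7535510·(3.5100000 − 3.2600000) / (7.7535510 − (-1.0940240)) = 3.5100000 − (1.9383877)/(8.8475750) = 3.2909131
F(3.2909131) = -0.0681391
x_3 = 3.2909131 − (-0.0681391)·(3.2909131 − 3.5100000) / (-0.0681391 − 7.7535510) = 3.2909131 − (0.0149284)/(-7.8216901) = 3.2928217
F(3.2928217) = -0.0041839
x_4 = 3.2928217 − (-0.0041839)·(3.2928217 − 3.2909131) / (-0.0041839 − (-0.0681391)) = 3.2928217 − (-0.0000080)/(0.0639552) = 3.2929465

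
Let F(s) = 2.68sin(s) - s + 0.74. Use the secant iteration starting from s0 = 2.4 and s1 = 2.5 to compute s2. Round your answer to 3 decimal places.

2.449

F(2.4) = 0.15024, F(2.5) = -0.15609
s2 = 2.50000 − (-0.15609)·(2.50000 − 2.40000) / (-0.15609 − 0.15024) = 2.50000 − (-0.01561)/(-0.30634) = 2.44904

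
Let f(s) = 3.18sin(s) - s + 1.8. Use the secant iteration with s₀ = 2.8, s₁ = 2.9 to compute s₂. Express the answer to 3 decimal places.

f(2.8) = 0.06526, f(2.9) = -0.33919
s₂ = 2.90000 − (-0.33919)·(2.90000 − 2.80000) / (-0.33919 − 0.06526) = 2.90000 − (-0.03392)/(-0.40445) = 2.81614

2.816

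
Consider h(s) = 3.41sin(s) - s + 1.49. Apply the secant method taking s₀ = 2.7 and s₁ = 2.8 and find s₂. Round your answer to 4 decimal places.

2.7596

h(2.7) = 0.247365, h(2.8) = -0.167690
s₂ = 2.800000 − (-0.167690)·(2.800000 − 2.700000) / (-0.167690 − 0.247365) = 2.800000 − (-0.016769)/(-0.415056) = 2.759598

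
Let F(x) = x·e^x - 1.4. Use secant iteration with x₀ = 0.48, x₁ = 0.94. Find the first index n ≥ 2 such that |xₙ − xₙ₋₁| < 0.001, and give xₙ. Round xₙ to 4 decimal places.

n = 5, xₙ = 0.6972

F(0.48) = -0.624284, F(0.94) = 1.006383
x₂ = 0.940000 − 1.006383·(0.460000)/(1.630667) = 0.656106;  |Δ| = 0.283894
F(0.656106) = -0.135504
x₃ = 0.656106 − (-0.135504)·(-0.283894)/(-1.141886) = 0.689795;  |Δ| = 0.033689
F(0.689795) = -0.025027
x₄ = 0.689795 − (-0.025027)·(0.033689)/(0.110477) = 0.697427;  |Δ| = 0.007632
F(0.697427) = 0.000835
x₅ = 0.697427 − 0.000835·(0.007632)/(0.025862) = 0.697180;  |Δ| = 0.000247
|x₅ − x₄| = 0.000247 < 0.001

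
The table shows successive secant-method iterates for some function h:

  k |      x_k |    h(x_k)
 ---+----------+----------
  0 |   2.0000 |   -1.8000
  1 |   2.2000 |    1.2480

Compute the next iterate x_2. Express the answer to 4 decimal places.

2.1181

x_2 = 2.2000 − 1.2480·(2.2000 − 2.0000) / (1.2480 − (-1.8000))
   = 2.2000 − (0.249600)/(3.048000) = 2.118110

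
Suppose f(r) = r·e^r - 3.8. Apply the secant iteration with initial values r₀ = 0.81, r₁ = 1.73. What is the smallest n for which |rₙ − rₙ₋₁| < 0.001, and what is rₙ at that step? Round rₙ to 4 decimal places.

f(0.81) = -1.979195, f(1.73) = 5.958331
r₂ = 1.730000 − 5.958331·(0.920000)/(7.937526) = 1.039399;  |Δ| = 0.690601
f(1.039399) = -0.861083
r₃ = 1.039399 − (-0.861083)·(-0.690601)/(-6.819414) = 1.126601;  |Δ| = 0.087202
f(1.126601) = -0.324267
r₄ = 1.126601 − (-0.324267)·(0.087202)/(0.536815) = 1.179275;  |Δ| = 0.052675
f(1.179275) = 0.035024
r₅ = 1.179275 − 0.035024·(0.052675)/(0.359291) = 1.174141;  |Δ| = 0.005135
f(1.174141) = -0.001230
r₆ = 1.174141 − (-0.001230)·(-0.005135)/(-0.036254) = 1.174315;  |Δ| = 0.000174
|r₆ − r₅| = 0.000174 < 0.001

n = 6, rₙ = 1.1743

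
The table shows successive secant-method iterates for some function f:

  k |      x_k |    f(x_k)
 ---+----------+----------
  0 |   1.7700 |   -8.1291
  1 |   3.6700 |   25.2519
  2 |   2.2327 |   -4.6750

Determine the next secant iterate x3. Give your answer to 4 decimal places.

x3 = 2.2327 − (-4.6750)·(2.2327 − 3.6700) / (-4.6750 − 25.2519)
   = 2.2327 − (6.719378)/(-29.926900) = 2.457226

2.4572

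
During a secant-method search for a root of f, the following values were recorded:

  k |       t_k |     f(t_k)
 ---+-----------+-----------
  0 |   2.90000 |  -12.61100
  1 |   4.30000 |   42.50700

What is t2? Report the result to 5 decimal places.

t2 = 4.30000 − 42.50700·(4.30000 − 2.90000) / (42.50700 − (-12.61100))
   = 4.30000 − (59.5098000)/(55.1180000) = 3.2203200

3.22032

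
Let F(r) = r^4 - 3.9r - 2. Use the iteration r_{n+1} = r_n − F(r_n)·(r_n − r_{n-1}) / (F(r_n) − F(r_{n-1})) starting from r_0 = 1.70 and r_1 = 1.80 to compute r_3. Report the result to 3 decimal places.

F(1.70) = -0.27790, F(1.80) = 1.47760
r_2 = 1.80000 − 1.47760·(1.80000 − 1.70000) / (1.47760 − (-0.27790)) = 1.80000 − (0.14776)/(1.75550) = 1.71583
F(1.71583) = -0.02417
r_3 = 1.71583 − (-0.02417)·(1.71583 − 1.80000) / (-0.02417 − 1.47760) = 1.71583 − (0.00203)/(-1.50177) = 1.71718

1.717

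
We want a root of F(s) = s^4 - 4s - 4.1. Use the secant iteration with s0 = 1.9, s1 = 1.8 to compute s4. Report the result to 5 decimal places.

1.83989

F(1.9) = 1.3321000, F(1.8) = -0.8024000
s2 = 1.8000000 − (-0.8024000)·(1.8000000 − 1.9000000) / (-0.8024000 − 1.3321000) = 1.8000000 − (0.0802400)/(-2.1345000) = 1.8375919
F(1.8375919) = -0.0479667
s3 = 1.8375919 − (-0.0479667)·(1.8375919 − 1.8000000) / (-0.0479667 − (-0.8024000)) = 1.8375919 − (-0.0018032)/(0.7544333) = 1.8399820
F(1.8399820) = 0.0019115
s4 = 1.8399820 − 0.0019115·(1.8399820 − 1.8375919) / (0.0019115 − (-0.0479667)) = 1.8399820 − (0.0000046)/(0.0498783) = 1.8398904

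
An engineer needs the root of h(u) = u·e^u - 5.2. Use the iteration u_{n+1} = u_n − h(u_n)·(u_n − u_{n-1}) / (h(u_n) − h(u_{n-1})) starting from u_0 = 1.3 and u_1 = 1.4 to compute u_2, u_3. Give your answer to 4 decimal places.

h(1.3) = -0.429914, h(1.4) = 0.477280
u_2 = 1.400000 − 0.477280·(1.400000 − 1.300000) / (0.477280 − (-0.429914)) = 1.400000 − (0.047728)/(0.907194) = 1.347389
h(1.347389) = -0.016096
u_3 = 1.347389 − (-0.016096)·(1.347389 − 1.400000) / (-0.016096 − 0.477280) = 1.347389 − (0.000847)/(-0.493376) = 1.349106

1.3474, 1.3491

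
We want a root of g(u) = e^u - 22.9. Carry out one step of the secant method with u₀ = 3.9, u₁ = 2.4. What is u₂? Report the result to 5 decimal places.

2.86419

g(3.9) = 26.5024491, g(2.4) = -11.8768236
u₂ = 2.4000000 − (-11.8768236)·(2.4000000 − 3.9000000) / (-11.8768236 − 26.5024491) = 2.4000000 − (17.8152354)/(-38.3792727) = 2.8641890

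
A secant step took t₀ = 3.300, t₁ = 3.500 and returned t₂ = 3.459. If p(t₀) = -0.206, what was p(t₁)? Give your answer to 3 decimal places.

The secant line through (3.300, -0.206) and (3.500, p(t₁)) crosses zero at t₂ = 3.459.
So (3.300, -0.206), (3.500, p(t₁)), (3.459, 0) are collinear:
p(t₁) = -0.206 · (3.500 − 3.459) / (3.300 − 3.459) = -0.206 · (0.04100)/(-0.15900) = 0.05312

0.053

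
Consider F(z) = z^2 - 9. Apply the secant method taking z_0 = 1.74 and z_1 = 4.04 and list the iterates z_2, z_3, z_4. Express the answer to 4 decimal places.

2.7733, 2.9654, 3.0014

F(1.74) = -5.972400, F(4.04) = 7.321600
z_2 = 4.040000 − 7.321600·(4.040000 − 1.740000) / (7.321600 − (-5.972400)) = 4.040000 − (16.839680)/(13.294000) = 2.773287
F(2.773287) = -1.308878
z_3 = 2.773287 − (-1.308878)·(2.773287 − 4.040000) / (-1.308878 − 7.321600) = 2.773287 − (1.657973)/(-8.630478) = 2.965394
F(2.965394) = -0.206439
z_4 = 2.965394 − (-0.206439)·(2.965394 − 2.773287) / (-0.206439 − (-1.308878)) = 2.965394 − (-0.039658)/(1.102439) = 3.001367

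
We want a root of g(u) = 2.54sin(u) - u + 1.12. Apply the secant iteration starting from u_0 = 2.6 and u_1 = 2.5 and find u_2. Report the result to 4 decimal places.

g(2.6) = -0.170627, g(2.5) = 0.140119
u_2 = 2.500000 − 0.140119·(2.500000 − 2.600000) / (0.140119 − (-0.170627)) = 2.500000 − (-0.014012)/(0.310746) = 2.545091

2.5451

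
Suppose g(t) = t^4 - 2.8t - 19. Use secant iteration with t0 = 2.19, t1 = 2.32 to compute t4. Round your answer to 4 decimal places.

2.2423

g(2.19) = -2.129425, g(2.32) = 3.474230
t2 = 2.320000 − 3.474230·(2.320000 − 2.190000) / (3.474230 − (-2.129425)) = 2.320000 − (0.451650)/(5.603655) = 2.239401
g(2.239401) = -0.120939
t3 = 2.239401 − (-0.120939)·(2.239401 − 2.320000) / (-0.120939 − 3.474230) = 2.239401 − (0.009748)/(-3.595169) = 2.242112
g(2.242112) = -0.006513
t4 = 2.242112 − (-0.006513)·(2.242112 − 2.239401) / (-0.006513 − (-0.120939)) = 2.242112 − (-0.000018)/(0.114426) = 2.242266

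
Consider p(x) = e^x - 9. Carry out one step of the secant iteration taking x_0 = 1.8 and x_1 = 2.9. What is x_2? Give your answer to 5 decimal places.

2.06767

p(1.8) = -2.9503525, p(2.9) = 9.1741454
x_2 = 2.9000000 − 9.1741454·(2.9000000 − 1.8000000) / (9.1741454 − (-2.9503525)) = 2.9000000 − (10.0915599)/(12.1244979) = 2.0676719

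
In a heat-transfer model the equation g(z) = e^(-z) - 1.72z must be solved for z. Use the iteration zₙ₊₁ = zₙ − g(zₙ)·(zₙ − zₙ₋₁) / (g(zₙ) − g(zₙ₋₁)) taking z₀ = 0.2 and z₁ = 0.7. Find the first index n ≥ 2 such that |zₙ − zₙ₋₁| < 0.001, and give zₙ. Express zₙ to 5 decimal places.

n = 4, zₙ = 0.39261

g(0.2) = 0.4747308, g(0.7) = -0.7074147
z₂ = 0.7000000 − (-0.7074147)·(0.5000000)/(-1.1821454) = 0.4007920;  |Δ| = 0.2992080
g(0.4007920) = -0.0195729
z₃ = 0.4007920 − (-0.0195729)·(-0.2992080)/(0.6878418) = 0.3922779;  |Δ| = 0.0085141
g(0.3922779) = 0.0007984
z₄ = 0.3922779 − 0.0007984·(-0.0085141)/(0.0203713) = 0.3926116;  |Δ| = 0.0003337
|z₄ − z₃| = 0.0003337 < 0.001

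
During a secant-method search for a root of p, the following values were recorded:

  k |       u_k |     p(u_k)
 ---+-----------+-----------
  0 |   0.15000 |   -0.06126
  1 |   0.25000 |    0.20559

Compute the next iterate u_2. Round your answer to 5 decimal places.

0.17296

u_2 = 0.25000 − 0.20559·(0.25000 − 0.15000) / (0.20559 − (-0.06126))
   = 0.25000 − (0.0205590)/(0.2668500) = 0.1729567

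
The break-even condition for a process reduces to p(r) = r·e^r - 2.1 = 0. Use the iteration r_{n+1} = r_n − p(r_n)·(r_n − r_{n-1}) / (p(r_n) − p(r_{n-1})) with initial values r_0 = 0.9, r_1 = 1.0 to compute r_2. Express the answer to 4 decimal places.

p(0.9) = 0.113643, p(1.0) = 0.618282
r_2 = 1.000000 − 0.618282·(1.000000 − 0.900000) / (0.618282 − 0.113643) = 1.000000 − (0.061828)/(0.504639) = 0.877480

0.8775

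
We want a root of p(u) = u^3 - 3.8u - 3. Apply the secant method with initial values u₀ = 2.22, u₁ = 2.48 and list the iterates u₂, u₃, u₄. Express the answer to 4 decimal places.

2.2587, 2.2633, 2.2639

p(2.22) = -0.494952, p(2.48) = 2.828992
u₂ = 2.480000 − 2.828992·(2.480000 − 2.220000) / (2.828992 − (-0.494952)) = 2.480000 − (0.735538)/(3.323944) = 2.258715
p(2.258715) = -0.059616
u₃ = 2.258715 − (-0.059616)·(2.258715 − 2.480000) / (-0.059616 − 2.828992) = 2.258715 − (0.013192)/(-2.888608) = 2.263282
p(2.263282) = -0.006930
u₄ = 2.263282 − (-0.006930)·(2.263282 − 2.258715) / (-0.006930 − (-0.059616)) = 2.263282 − (-0.000032)/(0.052686) = 2.263883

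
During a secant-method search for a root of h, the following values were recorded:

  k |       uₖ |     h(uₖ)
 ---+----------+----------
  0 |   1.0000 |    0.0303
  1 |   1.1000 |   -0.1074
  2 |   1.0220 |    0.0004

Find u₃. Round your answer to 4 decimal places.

1.0223

u₃ = 1.0220 − 0.0004·(1.0220 − 1.1000) / (0.0004 − (-0.1074))
   = 1.0220 − (-0.000031)/(0.107800) = 1.022289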